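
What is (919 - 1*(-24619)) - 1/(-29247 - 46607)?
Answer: 1937159453/75854 ≈ 25538.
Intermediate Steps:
(919 - 1*(-24619)) - 1/(-29247 - 46607) = (919 + 24619) - 1/(-75854) = 25538 - 1*(-1/75854) = 25538 + 1/75854 = 1937159453/75854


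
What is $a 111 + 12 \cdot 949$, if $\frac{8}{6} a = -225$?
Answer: $- \frac{29373}{4} \approx -7343.3$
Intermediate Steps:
$a = - \frac{675}{4}$ ($a = \frac{3}{4} \left(-225\right) = - \frac{675}{4} \approx -168.75$)
$a 111 + 12 \cdot 949 = \left(- \frac{675}{4}\right) 111 + 12 \cdot 949 = - \frac{74925}{4} + 11388 = - \frac{29373}{4}$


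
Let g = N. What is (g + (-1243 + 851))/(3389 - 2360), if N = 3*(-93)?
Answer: -671/1029 ≈ -0.65209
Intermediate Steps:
N = -279
g = -279
(g + (-1243 + 851))/(3389 - 2360) = (-279 + (-1243 + 851))/(3389 - 2360) = (-279 - 392)/1029 = -671*1/1029 = -671/1029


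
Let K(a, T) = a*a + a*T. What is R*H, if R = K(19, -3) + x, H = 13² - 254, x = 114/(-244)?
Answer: -3147635/122 ≈ -25800.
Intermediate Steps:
K(a, T) = a² + T*a
x = -57/122 (x = 114*(-1/244) = -57/122 ≈ -0.46721)
H = -85 (H = 169 - 254 = -85)
R = 37031/122 (R = 19*(-3 + 19) - 57/122 = 19*16 - 57/122 = 304 - 57/122 = 37031/122 ≈ 303.53)
R*H = (37031/122)*(-85) = -3147635/122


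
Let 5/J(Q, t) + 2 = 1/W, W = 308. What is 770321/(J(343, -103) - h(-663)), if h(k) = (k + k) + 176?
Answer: 94749483/141142 ≈ 671.31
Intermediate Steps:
h(k) = 176 + 2*k (h(k) = 2*k + 176 = 176 + 2*k)
J(Q, t) = -308/123 (J(Q, t) = 5/(-2 + 1/308) = 5/(-615/308) = 5*(-308/615) = -308/123)
770321/(J(343, -103) - h(-663)) = 770321/(-308/123 - (176 + 2*(-663))) = 770321/(-308/123 - (176 - 1326)) = 770321/(-308/123 - 1*(-1150)) = 770321/(-308/123 + 1150) = 770321/(141142/123) = 770321*(123/141142) = 94749483/141142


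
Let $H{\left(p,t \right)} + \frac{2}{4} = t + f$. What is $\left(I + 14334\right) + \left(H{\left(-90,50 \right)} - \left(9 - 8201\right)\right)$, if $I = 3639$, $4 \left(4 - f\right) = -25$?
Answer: $\frac{104899}{4} \approx 26225.0$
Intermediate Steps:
$f = \frac{41}{4}$ ($f = 4 - - \frac{25}{4} = 4 + \frac{25}{4} = \frac{41}{4} \approx 10.25$)
$H{\left(p,t \right)} = \frac{39}{4} + t$ ($H{\left(p,t \right)} = - \frac{1}{2} + \left(t + \frac{41}{4}\right) = - \frac{1}{2} + \left(\frac{41}{4} + t\right) = \frac{39}{4} + t$)
$\left(I + 14334\right) + \left(H{\left(-90,50 \right)} - \left(9 - 8201\right)\right) = \left(3639 + 14334\right) + \left(\left(\frac{39}{4} + 50\right) - \left(9 - 8201\right)\right) = 17973 + \left(\frac{239}{4} - -8192\right) = 17973 + \left(\frac{239}{4} + 8192\right) = 17973 + \frac{33007}{4} = \frac{104899}{4}$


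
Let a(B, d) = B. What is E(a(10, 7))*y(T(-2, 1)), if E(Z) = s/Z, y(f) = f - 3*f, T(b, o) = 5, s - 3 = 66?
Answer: -69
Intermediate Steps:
s = 69 (s = 3 + 66 = 69)
y(f) = -2*f
E(Z) = 69/Z
E(a(10, 7))*y(T(-2, 1)) = (69/10)*(-2*5) = (69*(⅒))*(-10) = (69/10)*(-10) = -69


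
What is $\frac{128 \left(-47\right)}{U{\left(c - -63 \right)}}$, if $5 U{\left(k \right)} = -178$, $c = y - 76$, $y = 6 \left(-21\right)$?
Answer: $\frac{15040}{89} \approx 168.99$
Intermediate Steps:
$y = -126$
$c = -202$ ($c = -126 - 76 = -202$)
$U{\left(k \right)} = - \frac{178}{5}$ ($U{\left(k \right)} = \frac{1}{5} \left(-178\right) = - \frac{178}{5}$)
$\frac{128 \left(-47\right)}{U{\left(c - -63 \right)}} = \frac{128 \left(-47\right)}{- \frac{178}{5}} = \left(-6016\right) \left(- \frac{5}{178}\right) = \frac{15040}{89}$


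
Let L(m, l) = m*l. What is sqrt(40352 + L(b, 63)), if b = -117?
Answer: sqrt(32981) ≈ 181.61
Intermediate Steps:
L(m, l) = l*m
sqrt(40352 + L(b, 63)) = sqrt(40352 + 63*(-117)) = sqrt(40352 - 7371) = sqrt(32981)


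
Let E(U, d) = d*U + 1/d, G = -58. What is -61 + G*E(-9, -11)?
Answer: -63775/11 ≈ -5797.7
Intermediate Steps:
E(U, d) = 1/d + U*d (E(U, d) = U*d + 1/d = 1/d + U*d)
-61 + G*E(-9, -11) = -61 - 58*(1/(-11) - 9*(-11)) = -61 - 58*(-1/11 + 99) = -61 - 58*1088/11 = -61 - 63104/11 = -63775/11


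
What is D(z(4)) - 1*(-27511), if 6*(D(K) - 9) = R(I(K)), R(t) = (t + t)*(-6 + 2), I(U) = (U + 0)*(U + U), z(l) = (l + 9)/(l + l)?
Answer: 660311/24 ≈ 27513.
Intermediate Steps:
z(l) = (9 + l)/(2*l) (z(l) = (9 + l)/((2*l)) = (9 + l)*(1/(2*l)) = (9 + l)/(2*l))
I(U) = 2*U**2 (I(U) = U*(2*U) = 2*U**2)
R(t) = -8*t (R(t) = (2*t)*(-4) = -8*t)
D(K) = 9 - 8*K**2/3 (D(K) = 9 + (-16*K**2)/6 = 9 - 8*K**2/3)
D(z(4)) - 1*(-27511) = (9 - 8*(9 + 4)**2/64/3) - 1*(-27511) = (9 - 8*((1/2)*(1/4)*13)**2/3) + 27511 = (9 - 8*(13/8)**2/3) + 27511 = (9 - 8/3*169/64) + 27511 = (9 - 169/24) + 27511 = 47/24 + 27511 = 660311/24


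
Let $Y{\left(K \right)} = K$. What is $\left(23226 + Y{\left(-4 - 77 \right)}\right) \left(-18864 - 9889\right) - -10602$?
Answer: $-665477583$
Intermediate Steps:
$\left(23226 + Y{\left(-4 - 77 \right)}\right) \left(-18864 - 9889\right) - -10602 = \left(23226 - 81\right) \left(-18864 - 9889\right) - -10602 = \left(23226 - 81\right) \left(-28753\right) + 10602 = 23145 \left(-28753\right) + 10602 = -665488185 + 10602 = -665477583$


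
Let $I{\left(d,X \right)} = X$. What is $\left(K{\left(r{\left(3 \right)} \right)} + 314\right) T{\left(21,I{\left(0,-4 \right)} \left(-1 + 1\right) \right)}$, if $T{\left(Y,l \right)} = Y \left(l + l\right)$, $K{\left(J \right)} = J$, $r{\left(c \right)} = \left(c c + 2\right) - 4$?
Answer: $0$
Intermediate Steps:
$r{\left(c \right)} = -2 + c^{2}$ ($r{\left(c \right)} = \left(c^{2} + 2\right) - 4 = \left(2 + c^{2}\right) - 4 = -2 + c^{2}$)
$T{\left(Y,l \right)} = 2 Y l$ ($T{\left(Y,l \right)} = Y 2 l = 2 Y l$)
$\left(K{\left(r{\left(3 \right)} \right)} + 314\right) T{\left(21,I{\left(0,-4 \right)} \left(-1 + 1\right) \right)} = \left(\left(-2 + 3^{2}\right) + 314\right) 2 \cdot 21 \left(- 4 \left(-1 + 1\right)\right) = \left(\left(-2 + 9\right) + 314\right) 2 \cdot 21 \left(\left(-4\right) 0\right) = \left(7 + 314\right) 2 \cdot 21 \cdot 0 = 321 \cdot 0 = 0$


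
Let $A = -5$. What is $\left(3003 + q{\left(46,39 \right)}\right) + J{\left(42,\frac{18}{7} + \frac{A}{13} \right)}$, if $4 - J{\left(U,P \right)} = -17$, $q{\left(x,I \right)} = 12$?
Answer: $3036$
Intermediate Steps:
$J{\left(U,P \right)} = 21$ ($J{\left(U,P \right)} = 4 - -17 = 4 + 17 = 21$)
$\left(3003 + q{\left(46,39 \right)}\right) + J{\left(42,\frac{18}{7} + \frac{A}{13} \right)} = \left(3003 + 12\right) + 21 = 3015 + 21 = 3036$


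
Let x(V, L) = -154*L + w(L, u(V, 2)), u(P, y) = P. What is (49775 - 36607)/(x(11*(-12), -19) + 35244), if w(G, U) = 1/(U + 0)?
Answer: 1738176/5038439 ≈ 0.34498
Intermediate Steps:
w(G, U) = 1/U
x(V, L) = 1/V - 154*L (x(V, L) = -154*L + 1/V = 1/V - 154*L)
(49775 - 36607)/(x(11*(-12), -19) + 35244) = (49775 - 36607)/((1/(11*(-12)) - 154*(-19)) + 35244) = 13168/((1/(-132) + 2926) + 35244) = 13168/((-1/132 + 2926) + 35244) = 13168/(386231/132 + 35244) = 13168/(5038439/132) = 13168*(132/5038439) = 1738176/5038439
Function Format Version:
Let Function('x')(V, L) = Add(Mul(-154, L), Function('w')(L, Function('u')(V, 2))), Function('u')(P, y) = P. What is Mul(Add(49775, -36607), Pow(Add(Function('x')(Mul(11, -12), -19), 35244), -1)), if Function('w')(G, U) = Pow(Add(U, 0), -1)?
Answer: Rational(1738176, 5038439) ≈ 0.34498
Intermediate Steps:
Function('w')(G, U) = Pow(U, -1)
Function('x')(V, L) = Add(Pow(V, -1), Mul(-154, L)) (Function('x')(V, L) = Add(Mul(-154, L), Pow(V, -1)) = Add(Pow(V, -1), Mul(-154, L)))
Mul(Add(49775, -36607), Pow(Add(Function('x')(Mul(11, -12), -19), 35244), -1)) = Mul(Add(49775, -36607), Pow(Add(Add(Pow(Mul(11, -12), -1), Mul(-154, -19)), 35244), -1)) = Mul(13168, Pow(Add(Add(Pow(-132, -1), 2926), 35244), -1)) = Mul(13168, Pow(Add(Add(Rational(-1, 132), 2926), 35244), -1)) = Mul(13168, Pow(Add(Rational(386231, 132), 35244), -1)) = Mul(13168, Pow(Rational(5038439, 132), -1)) = Mul(13168, Rational(132, 5038439)) = Rational(1738176, 5038439)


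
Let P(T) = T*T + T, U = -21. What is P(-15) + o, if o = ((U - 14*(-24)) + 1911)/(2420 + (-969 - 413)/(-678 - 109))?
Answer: 200997741/952961 ≈ 210.92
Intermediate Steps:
P(T) = T + T² (P(T) = T² + T = T + T²)
o = 875931/952961 (o = ((-21 - 14*(-24)) + 1911)/(2420 + (-969 - 413)/(-678 - 109)) = ((-21 + 336) + 1911)/(2420 - 1382/(-787)) = (315 + 1911)/(2420 - 1382*(-1/787)) = 2226/(2420 + 1382/787) = 2226/(1905922/787) = 2226*(787/1905922) = 875931/952961 ≈ 0.91917)
P(-15) + o = -15*(1 - 15) + 875931/952961 = -15*(-14) + 875931/952961 = 210 + 875931/952961 = 200997741/952961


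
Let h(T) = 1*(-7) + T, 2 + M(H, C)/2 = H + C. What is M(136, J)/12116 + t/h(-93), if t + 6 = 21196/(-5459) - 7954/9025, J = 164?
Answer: 585105888736/3730779544375 ≈ 0.15683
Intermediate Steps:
M(H, C) = -4 + 2*C + 2*H (M(H, C) = -4 + 2*(H + C) = -4 + 2*(C + H) = -4 + (2*C + 2*H) = -4 + 2*C + 2*H)
h(T) = -7 + T
t = -530319636/49267475 (t = -6 + (21196/(-5459) - 7954/9025) = -6 + (21196*(-1/5459) - 7954*1/9025) = -6 + (-21196/5459 - 7954/9025) = -6 - 234714786/49267475 = -530319636/49267475 ≈ -10.764)
M(136, J)/12116 + t/h(-93) = (-4 + 2*164 + 2*136)/12116 - 530319636/(49267475*(-7 - 93)) = (-4 + 328 + 272)*(1/12116) - 530319636/49267475/(-100) = 596*(1/12116) - 530319636/49267475*(-1/100) = 149/3029 + 132579909/1231686875 = 585105888736/3730779544375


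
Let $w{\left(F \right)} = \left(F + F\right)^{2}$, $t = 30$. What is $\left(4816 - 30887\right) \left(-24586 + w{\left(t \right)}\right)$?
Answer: $547126006$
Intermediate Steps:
$w{\left(F \right)} = 4 F^{2}$ ($w{\left(F \right)} = \left(2 F\right)^{2} = 4 F^{2}$)
$\left(4816 - 30887\right) \left(-24586 + w{\left(t \right)}\right) = \left(4816 - 30887\right) \left(-24586 + 4 \cdot 30^{2}\right) = - 26071 \left(-24586 + 4 \cdot 900\right) = - 26071 \left(-24586 + 3600\right) = \left(-26071\right) \left(-20986\right) = 547126006$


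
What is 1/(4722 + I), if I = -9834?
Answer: -1/5112 ≈ -0.00019562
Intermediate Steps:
1/(4722 + I) = 1/(4722 - 9834) = 1/(-5112) = -1/5112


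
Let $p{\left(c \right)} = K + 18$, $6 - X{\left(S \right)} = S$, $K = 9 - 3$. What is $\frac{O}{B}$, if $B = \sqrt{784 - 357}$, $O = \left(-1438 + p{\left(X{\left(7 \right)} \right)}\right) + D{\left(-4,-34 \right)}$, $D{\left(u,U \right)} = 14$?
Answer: $- \frac{200 \sqrt{427}}{61} \approx -67.751$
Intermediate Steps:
$K = 6$
$X{\left(S \right)} = 6 - S$
$p{\left(c \right)} = 24$ ($p{\left(c \right)} = 6 + 18 = 24$)
$O = -1400$ ($O = \left(-1438 + 24\right) + 14 = -1414 + 14 = -1400$)
$B = \sqrt{427} \approx 20.664$
$\frac{O}{B} = - \frac{1400}{\sqrt{427}} = - 1400 \frac{\sqrt{427}}{427} = - \frac{200 \sqrt{427}}{61}$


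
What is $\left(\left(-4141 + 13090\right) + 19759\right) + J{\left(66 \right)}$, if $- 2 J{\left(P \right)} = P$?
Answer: $28675$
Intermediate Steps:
$J{\left(P \right)} = - \frac{P}{2}$
$\left(\left(-4141 + 13090\right) + 19759\right) + J{\left(66 \right)} = \left(\left(-4141 + 13090\right) + 19759\right) - 33 = \left(8949 + 19759\right) - 33 = 28708 - 33 = 28675$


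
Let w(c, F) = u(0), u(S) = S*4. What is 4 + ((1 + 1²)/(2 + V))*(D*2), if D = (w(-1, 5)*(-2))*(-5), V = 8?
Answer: 4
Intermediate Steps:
u(S) = 4*S
w(c, F) = 0 (w(c, F) = 4*0 = 0)
D = 0 (D = (0*(-2))*(-5) = 0*(-5) = 0)
4 + ((1 + 1²)/(2 + V))*(D*2) = 4 + ((1 + 1²)/(2 + 8))*(0*2) = 4 + ((1 + 1)/10)*0 = 4 + (2*(⅒))*0 = 4 + (⅕)*0 = 4 + 0 = 4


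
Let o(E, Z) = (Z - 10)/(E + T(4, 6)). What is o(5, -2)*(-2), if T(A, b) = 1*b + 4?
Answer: 8/5 ≈ 1.6000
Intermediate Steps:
T(A, b) = 4 + b (T(A, b) = b + 4 = 4 + b)
o(E, Z) = (-10 + Z)/(10 + E) (o(E, Z) = (Z - 10)/(E + (4 + 6)) = (-10 + Z)/(E + 10) = (-10 + Z)/(10 + E))
o(5, -2)*(-2) = ((-10 - 2)/(10 + 5))*(-2) = (-12/15)*(-2) = ((1/15)*(-12))*(-2) = -⅘*(-2) = 8/5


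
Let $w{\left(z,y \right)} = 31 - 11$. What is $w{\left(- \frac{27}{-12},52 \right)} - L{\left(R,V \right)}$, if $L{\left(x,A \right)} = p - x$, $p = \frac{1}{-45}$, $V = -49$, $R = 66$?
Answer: $\frac{3871}{45} \approx 86.022$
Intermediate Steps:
$p = - \frac{1}{45} \approx -0.022222$
$w{\left(z,y \right)} = 20$ ($w{\left(z,y \right)} = 31 - 11 = 20$)
$L{\left(x,A \right)} = - \frac{1}{45} - x$
$w{\left(- \frac{27}{-12},52 \right)} - L{\left(R,V \right)} = 20 - \left(- \frac{1}{45} - 66\right) = 20 - - \frac{2971}{45} = 20 + \frac{2971}{45} = \frac{3871}{45}$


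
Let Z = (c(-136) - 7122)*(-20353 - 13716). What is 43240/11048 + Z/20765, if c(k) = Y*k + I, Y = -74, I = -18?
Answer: -137459886211/28676465 ≈ -4793.5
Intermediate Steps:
c(k) = -18 - 74*k (c(k) = -74*k - 18 = -18 - 74*k)
Z = -99617756 (Z = ((-18 - 74*(-136)) - 7122)*(-20353 - 13716) = ((-18 + 10064) - 7122)*(-34069) = (10046 - 7122)*(-34069) = 2924*(-34069) = -99617756)
43240/11048 + Z/20765 = 43240/11048 - 99617756/20765 = 43240*(1/11048) - 99617756*1/20765 = 5405/1381 - 99617756/20765 = -137459886211/28676465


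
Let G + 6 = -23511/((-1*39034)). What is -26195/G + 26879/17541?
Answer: 5980419687659/1231921971 ≈ 4854.5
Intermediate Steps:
G = -210693/39034 (G = -6 - 23511/((-1*39034)) = -6 - 23511/(-39034) = -6 - 23511*(-1/39034) = -6 + 23511/39034 = -210693/39034 ≈ -5.3977)
-26195/G + 26879/17541 = -26195/(-210693/39034) + 26879/17541 = -26195*(-39034/210693) + 26879*(1/17541) = 1022495630/210693 + 26879/17541 = 5980419687659/1231921971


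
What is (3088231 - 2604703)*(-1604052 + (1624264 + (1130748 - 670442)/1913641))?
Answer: 18702366068954544/1913641 ≈ 9.7732e+9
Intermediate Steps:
(3088231 - 2604703)*(-1604052 + (1624264 + (1130748 - 670442)/1913641)) = 483528*(-1604052 + (1624264 + 460306*(1/1913641))) = 483528*(-1604052 + (1624264 + 460306/1913641)) = 483528*(-1604052 + 3108258645530/1913641) = 483528*(38678972198/1913641) = 18702366068954544/1913641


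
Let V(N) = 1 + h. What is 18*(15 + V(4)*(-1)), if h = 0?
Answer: 252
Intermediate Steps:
V(N) = 1 (V(N) = 1 + 0 = 1)
18*(15 + V(4)*(-1)) = 18*(15 + 1*(-1)) = 18*(15 - 1) = 18*14 = 252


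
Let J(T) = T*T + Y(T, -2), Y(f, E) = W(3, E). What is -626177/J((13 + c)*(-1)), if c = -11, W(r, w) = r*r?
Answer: -626177/13 ≈ -48167.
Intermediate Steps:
W(r, w) = r²
Y(f, E) = 9 (Y(f, E) = 3² = 9)
J(T) = 9 + T² (J(T) = T*T + 9 = T² + 9 = 9 + T²)
-626177/J((13 + c)*(-1)) = -626177/(9 + ((13 - 11)*(-1))²) = -626177/(9 + (2*(-1))²) = -626177/(9 + (-2)²) = -626177/(9 + 4) = -626177/13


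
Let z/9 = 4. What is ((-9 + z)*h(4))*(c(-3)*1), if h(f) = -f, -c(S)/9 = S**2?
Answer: 8748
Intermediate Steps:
z = 36 (z = 9*4 = 36)
c(S) = -9*S**2
((-9 + z)*h(4))*(c(-3)*1) = ((-9 + 36)*(-1*4))*(-9*(-3)**2*1) = (27*(-4))*(-9*9*1) = -(-8748) = -108*(-81) = 8748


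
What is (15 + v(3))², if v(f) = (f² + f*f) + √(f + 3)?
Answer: (33 + √6)² ≈ 1256.7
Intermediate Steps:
v(f) = √(3 + f) + 2*f² (v(f) = (f² + f²) + √(3 + f) = 2*f² + √(3 + f) = √(3 + f) + 2*f²)
(15 + v(3))² = (15 + (√(3 + 3) + 2*3²))² = (15 + (√6 + 2*9))² = (15 + (√6 + 18))² = (15 + (18 + √6))² = (33 + √6)²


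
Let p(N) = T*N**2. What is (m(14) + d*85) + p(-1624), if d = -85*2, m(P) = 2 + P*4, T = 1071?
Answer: 2824615304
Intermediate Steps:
m(P) = 2 + 4*P
d = -170
p(N) = 1071*N**2
(m(14) + d*85) + p(-1624) = ((2 + 4*14) - 170*85) + 1071*(-1624)**2 = ((2 + 56) - 14450) + 1071*2637376 = (58 - 14450) + 2824629696 = -14392 + 2824629696 = 2824615304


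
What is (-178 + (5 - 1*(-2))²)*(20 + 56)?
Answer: -9804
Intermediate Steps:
(-178 + (5 - 1*(-2))²)*(20 + 56) = (-178 + (5 + 2)²)*76 = (-178 + 7²)*76 = (-178 + 49)*76 = -129*76 = -9804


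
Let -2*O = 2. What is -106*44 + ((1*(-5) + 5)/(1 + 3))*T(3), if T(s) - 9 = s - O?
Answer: -4664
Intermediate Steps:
O = -1 (O = -½*2 = -1)
T(s) = 10 + s (T(s) = 9 + (s - 1*(-1)) = 9 + (s + 1) = 9 + (1 + s) = 10 + s)
-106*44 + ((1*(-5) + 5)/(1 + 3))*T(3) = -106*44 + ((1*(-5) + 5)/(1 + 3))*(10 + 3) = -4664 + ((-5 + 5)/4)*13 = -4664 + (0*(¼))*13 = -4664 + 0*13 = -4664 + 0 = -4664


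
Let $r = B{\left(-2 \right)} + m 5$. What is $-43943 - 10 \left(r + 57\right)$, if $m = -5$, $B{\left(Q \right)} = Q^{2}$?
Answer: $-44303$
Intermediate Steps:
$r = -21$ ($r = \left(-2\right)^{2} - 25 = 4 - 25 = -21$)
$-43943 - 10 \left(r + 57\right) = -43943 - 10 \left(-21 + 57\right) = -43943 - 360 = -44303$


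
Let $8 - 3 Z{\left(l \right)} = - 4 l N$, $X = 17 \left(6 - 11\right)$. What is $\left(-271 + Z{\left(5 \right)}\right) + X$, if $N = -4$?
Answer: $-380$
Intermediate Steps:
$X = -85$ ($X = 17 \left(-5\right) = -85$)
$Z{\left(l \right)} = \frac{8}{3} - \frac{16 l}{3}$ ($Z{\left(l \right)} = \frac{8}{3} - \frac{- 4 l \left(-4\right)}{3} = \frac{8}{3} - \frac{16 l}{3}$)
$\left(-271 + Z{\left(5 \right)}\right) + X = \left(-271 + \left(\frac{8}{3} - \frac{80}{3}\right)\right) - 85 = \left(-271 - 24\right) - 85 = -295 - 85 = -380$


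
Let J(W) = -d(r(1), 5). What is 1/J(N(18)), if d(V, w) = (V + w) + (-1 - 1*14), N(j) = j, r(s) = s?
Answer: 1/9 ≈ 0.11111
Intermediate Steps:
d(V, w) = -15 + V + w (d(V, w) = (V + w) + (-1 - 14) = (V + w) - 15 = -15 + V + w)
J(W) = 9 (J(W) = -(-15 + 1 + 5) = -1*(-9) = 9)
1/J(N(18)) = 1/9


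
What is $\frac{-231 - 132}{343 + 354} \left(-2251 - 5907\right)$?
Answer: $\frac{2961354}{697} \approx 4248.7$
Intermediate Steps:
$\frac{-231 - 132}{343 + 354} \left(-2251 - 5907\right) = - \frac{363}{697} \left(-8158\right) = \left(-363\right) \frac{1}{697} \left(-8158\right) = \left(- \frac{363}{697}\right) \left(-8158\right) = \frac{2961354}{697}$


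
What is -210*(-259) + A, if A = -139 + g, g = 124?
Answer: 54375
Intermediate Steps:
A = -15 (A = -139 + 124 = -15)
-210*(-259) + A = -210*(-259) - 15 = 54390 - 15 = 54375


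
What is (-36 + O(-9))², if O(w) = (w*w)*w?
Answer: 585225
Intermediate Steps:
O(w) = w³ (O(w) = w²*w = w³)
(-36 + O(-9))² = (-36 + (-9)³)² = (-36 - 729)² = (-765)² = 585225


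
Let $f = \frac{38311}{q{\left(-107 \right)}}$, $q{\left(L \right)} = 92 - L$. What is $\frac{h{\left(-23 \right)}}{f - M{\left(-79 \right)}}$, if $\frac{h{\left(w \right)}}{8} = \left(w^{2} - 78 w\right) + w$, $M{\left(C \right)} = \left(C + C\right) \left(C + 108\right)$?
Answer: $\frac{3661600}{950129} \approx 3.8538$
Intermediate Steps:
$M{\left(C \right)} = 2 C \left(108 + C\right)$
$h{\left(w \right)} = - 616 w + 8 w^{2}$ ($h{\left(w \right)} = 8 \left(\left(w^{2} - 78 w\right) + w\right) = 8 \left(w^{2} - 77 w\right) = - 616 w + 8 w^{2}$)
$f = \frac{38311}{199}$ ($f = \frac{38311}{92 - -107} = \frac{38311}{92 + 107} = \frac{38311}{199} \approx 192.52$)
$\frac{h{\left(-23 \right)}}{f - M{\left(-79 \right)}} = \frac{8 \left(-23\right) \left(-77 - 23\right)}{\frac{38311}{199} - 2 \left(-79\right) \left(108 - 79\right)} = \frac{8 \left(-23\right) \left(-100\right)}{\frac{38311}{199} - 2 \left(-79\right) 29} = \frac{18400}{\frac{38311}{199} - -4582} = \frac{18400}{\frac{38311}{199} + 4582} = \frac{18400}{\frac{950129}{199}} = 18400 \cdot \frac{199}{950129} = \frac{3661600}{950129}$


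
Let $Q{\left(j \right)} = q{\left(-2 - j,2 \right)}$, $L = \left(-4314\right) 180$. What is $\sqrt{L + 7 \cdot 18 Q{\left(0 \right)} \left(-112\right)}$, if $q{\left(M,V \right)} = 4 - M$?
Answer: $18 i \sqrt{2658} \approx 928.0 i$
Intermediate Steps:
$L = -776520$
$Q{\left(j \right)} = 6 + j$ ($Q{\left(j \right)} = 4 - \left(-2 - j\right) = 4 + \left(2 + j\right) = 6 + j$)
$\sqrt{L + 7 \cdot 18 Q{\left(0 \right)} \left(-112\right)} = \sqrt{-776520 + 7 \cdot 18 \left(6 + 0\right) \left(-112\right)} = \sqrt{-776520 + 126 \cdot 6 \left(-112\right)} = \sqrt{-776520 + 756 \left(-112\right)} = \sqrt{-776520 - 84672} = \sqrt{-861192} = 18 i \sqrt{2658}$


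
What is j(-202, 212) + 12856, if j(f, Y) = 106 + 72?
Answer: 13034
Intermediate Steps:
j(f, Y) = 178
j(-202, 212) + 12856 = 178 + 12856 = 13034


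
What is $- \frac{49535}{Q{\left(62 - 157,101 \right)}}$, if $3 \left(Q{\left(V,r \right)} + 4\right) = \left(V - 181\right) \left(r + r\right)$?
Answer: $\frac{49535}{18588} \approx 2.6649$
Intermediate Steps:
$Q{\left(V,r \right)} = -4 + \frac{2 r \left(-181 + V\right)}{3}$ ($Q{\left(V,r \right)} = -4 + \frac{\left(V - 181\right) \left(r + r\right)}{3} = -4 + \frac{\left(-181 + V\right) 2 r}{3} = -4 + \frac{2 r \left(-181 + V\right)}{3}$)
$- \frac{49535}{Q{\left(62 - 157,101 \right)}} = - \frac{49535}{-4 - \frac{36562}{3} + \frac{2}{3} \left(62 - 157\right) 101} = - \frac{49535}{-4 - \frac{36562}{3} + \frac{2}{3} \left(-95\right) 101} = - \frac{49535}{-4 - \frac{36562}{3} - \frac{19190}{3}} = - \frac{49535}{-18588} = \left(-49535\right) \left(- \frac{1}{18588}\right) = \frac{49535}{18588}$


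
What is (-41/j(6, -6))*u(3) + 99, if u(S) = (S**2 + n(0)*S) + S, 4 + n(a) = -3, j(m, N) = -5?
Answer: 126/5 ≈ 25.200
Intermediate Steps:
n(a) = -7 (n(a) = -4 - 3 = -7)
u(S) = S**2 - 6*S (u(S) = (S**2 - 7*S) + S = S**2 - 6*S)
(-41/j(6, -6))*u(3) + 99 = (-41/(-5))*(3*(-6 + 3)) + 99 = (-41*(-1/5))*(3*(-3)) + 99 = (41/5)*(-9) + 99 = -369/5 + 99 = 126/5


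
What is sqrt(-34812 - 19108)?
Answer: 4*I*sqrt(3370) ≈ 232.21*I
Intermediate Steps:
sqrt(-34812 - 19108) = sqrt(-53920) = 4*I*sqrt(3370)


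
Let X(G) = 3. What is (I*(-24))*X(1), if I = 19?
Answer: -1368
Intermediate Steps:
(I*(-24))*X(1) = (19*(-24))*3 = -456*3 = -1368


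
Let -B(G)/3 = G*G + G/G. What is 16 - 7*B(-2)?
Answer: 121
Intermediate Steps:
B(G) = -3 - 3*G**2 (B(G) = -3*(G*G + G/G) = -3*(G**2 + 1) = -3*(1 + G**2) = -3 - 3*G**2)
16 - 7*B(-2) = 16 - 7*(-3 - 3*(-2)**2) = 16 - 7*(-3 - 3*4) = 16 - 7*(-3 - 12) = 16 - 7*(-15) = 16 + 105 = 121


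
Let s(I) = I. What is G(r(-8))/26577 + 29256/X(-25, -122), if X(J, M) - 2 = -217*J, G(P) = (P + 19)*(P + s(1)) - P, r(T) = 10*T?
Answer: 29782355/5341977 ≈ 5.5752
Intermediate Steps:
G(P) = -P + (1 + P)*(19 + P) (G(P) = (P + 19)*(P + 1) - P = (19 + P)*(1 + P) - P = (1 + P)*(19 + P) - P = -P + (1 + P)*(19 + P))
X(J, M) = 2 - 217*J
G(r(-8))/26577 + 29256/X(-25, -122) = (19 + (10*(-8))² + 19*(10*(-8)))/26577 + 29256/(2 - 217*(-25)) = (19 + (-80)² + 19*(-80))*(1/26577) + 29256/(2 + 5425) = (19 + 6400 - 1520)*(1/26577) + 29256/5427 = 4899*(1/26577) + 29256*(1/5427) = 1633/8859 + 9752/1809 = 29782355/5341977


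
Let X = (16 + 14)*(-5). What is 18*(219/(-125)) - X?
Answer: 14808/125 ≈ 118.46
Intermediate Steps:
X = -150 (X = 30*(-5) = -150)
18*(219/(-125)) - X = 18*(219/(-125)) - 1*(-150) = 18*(219*(-1/125)) + 150 = 18*(-219/125) + 150 = -3942/125 + 150 = 14808/125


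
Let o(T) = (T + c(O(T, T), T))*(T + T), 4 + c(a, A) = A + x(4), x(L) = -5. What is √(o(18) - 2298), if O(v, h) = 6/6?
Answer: I*√1326 ≈ 36.414*I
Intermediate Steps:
O(v, h) = 1 (O(v, h) = 6*(⅙) = 1)
c(a, A) = -9 + A (c(a, A) = -4 + (A - 5) = -4 + (-5 + A) = -9 + A)
o(T) = 2*T*(-9 + 2*T) (o(T) = (T + (-9 + T))*(T + T) = (-9 + 2*T)*(2*T) = 2*T*(-9 + 2*T))
√(o(18) - 2298) = √(2*18*(-9 + 2*18) - 2298) = √(2*18*(-9 + 36) - 2298) = √(2*18*27 - 2298) = √(972 - 2298) = √(-1326) = I*√1326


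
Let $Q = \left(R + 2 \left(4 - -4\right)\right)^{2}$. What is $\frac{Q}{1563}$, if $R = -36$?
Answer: $\frac{400}{1563} \approx 0.25592$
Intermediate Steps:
$Q = 400$ ($Q = \left(-36 + 2 \left(4 - -4\right)\right)^{2} = \left(-36 + 2 \left(4 + 4\right)\right)^{2} = \left(-36 + 2 \cdot 8\right)^{2} = \left(-36 + 16\right)^{2} = \left(-20\right)^{2} = 400$)
$\frac{Q}{1563} = \frac{400}{1563}$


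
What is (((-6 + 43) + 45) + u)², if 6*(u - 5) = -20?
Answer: 63001/9 ≈ 7000.1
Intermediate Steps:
u = 5/3 (u = 5 + (⅙)*(-20) = 5 - 10/3 = 5/3 ≈ 1.6667)
(((-6 + 43) + 45) + u)² = (((-6 + 43) + 45) + 5/3)² = ((37 + 45) + 5/3)² = (82 + 5/3)² = (251/3)² = 63001/9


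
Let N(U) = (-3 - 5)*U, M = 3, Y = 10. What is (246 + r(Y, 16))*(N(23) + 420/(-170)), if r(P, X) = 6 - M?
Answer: -789330/17 ≈ -46431.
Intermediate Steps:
N(U) = -8*U
r(P, X) = 3 (r(P, X) = 6 - 1*3 = 6 - 3 = 3)
(246 + r(Y, 16))*(N(23) + 420/(-170)) = (246 + 3)*(-8*23 + 420/(-170)) = 249*(-184 + 420*(-1/170)) = 249*(-184 - 42/17) = 249*(-3170/17) = -789330/17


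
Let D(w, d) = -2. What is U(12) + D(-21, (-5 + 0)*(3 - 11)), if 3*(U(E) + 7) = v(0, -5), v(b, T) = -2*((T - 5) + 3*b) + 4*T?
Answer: -9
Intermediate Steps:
v(b, T) = 10 - 6*b + 2*T (v(b, T) = -2*((-5 + T) + 3*b) + 4*T = -2*(-5 + T + 3*b) + 4*T = (10 - 6*b - 2*T) + 4*T = 10 - 6*b + 2*T)
U(E) = -7 (U(E) = -7 + (10 - 6*0 + 2*(-5))/3 = -7 + (10 + 0 - 10)/3 = -7 + (1/3)*0 = -7 + 0 = -7)
U(12) + D(-21, (-5 + 0)*(3 - 11)) = -7 - 2 = -9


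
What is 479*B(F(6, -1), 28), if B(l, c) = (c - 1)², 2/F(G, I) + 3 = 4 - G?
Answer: 349191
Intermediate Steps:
F(G, I) = 2/(1 - G) (F(G, I) = 2/(-3 + (4 - G)) = 2/(1 - G))
B(l, c) = (-1 + c)²
479*B(F(6, -1), 28) = 479*(-1 + 28)² = 479*27² = 479*729 = 349191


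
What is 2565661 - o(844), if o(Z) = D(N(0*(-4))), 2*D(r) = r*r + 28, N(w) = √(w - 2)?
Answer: 2565648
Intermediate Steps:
N(w) = √(-2 + w)
D(r) = 14 + r²/2 (D(r) = (r*r + 28)/2 = (r² + 28)/2 = (28 + r²)/2 = 14 + r²/2)
o(Z) = 13 (o(Z) = 14 + (√(-2 + 0*(-4)))²/2 = 14 + (√(-2 + 0))²/2 = 14 + (√(-2))²/2 = 14 + (I*√2)²/2 = 14 + (½)*(-2) = 14 - 1 = 13)
2565661 - o(844) = 2565661 - 1*13 = 2565661 - 13 = 2565648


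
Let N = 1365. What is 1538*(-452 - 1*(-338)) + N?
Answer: -173967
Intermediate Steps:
1538*(-452 - 1*(-338)) + N = 1538*(-452 - 1*(-338)) + 1365 = 1538*(-452 + 338) + 1365 = 1538*(-114) + 1365 = -175332 + 1365 = -173967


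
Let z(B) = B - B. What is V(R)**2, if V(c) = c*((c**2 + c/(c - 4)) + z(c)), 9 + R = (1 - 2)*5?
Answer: 614742436/81 ≈ 7.5894e+6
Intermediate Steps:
R = -14 (R = -9 + (1 - 2)*5 = -9 - 1*5 = -9 - 5 = -14)
z(B) = 0
V(c) = c*(c**2 + c/(-4 + c)) (V(c) = c*((c**2 + c/(c - 4)) + 0) = c*((c**2 + c/(-4 + c)) + 0) = c*(c**2 + c/(-4 + c)))
V(R)**2 = ((-14)**2*(1 + (-14)**2 - 4*(-14))/(-4 - 14))**2 = (196*(1 + 196 + 56)/(-18))**2 = (196*(-1/18)*253)**2 = (-24794/9)**2 = 614742436/81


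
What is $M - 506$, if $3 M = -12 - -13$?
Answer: $- \frac{1517}{3} \approx -505.67$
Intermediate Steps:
$M = \frac{1}{3}$ ($M = \frac{-12 - -13}{3} = \frac{-12 + 13}{3} = \frac{1}{3} \cdot 1 = \frac{1}{3} \approx 0.33333$)
$M - 506 = \frac{1}{3} - 506 = - \frac{1517}{3}$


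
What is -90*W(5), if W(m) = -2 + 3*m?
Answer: -1170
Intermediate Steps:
-90*W(5) = -90*(-2 + 3*5) = -90*(-2 + 15) = -90*13 = -1170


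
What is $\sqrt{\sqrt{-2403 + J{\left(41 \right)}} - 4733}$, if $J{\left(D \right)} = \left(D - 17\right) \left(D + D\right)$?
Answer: $\sqrt{-4733 + i \sqrt{435}} \approx 0.1516 + 68.797 i$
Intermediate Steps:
$J{\left(D \right)} = 2 D \left(-17 + D\right)$ ($J{\left(D \right)} = \left(-17 + D\right) 2 D = 2 D \left(-17 + D\right)$)
$\sqrt{\sqrt{-2403 + J{\left(41 \right)}} - 4733} = \sqrt{\sqrt{-2403 + 2 \cdot 41 \left(-17 + 41\right)} - 4733} = \sqrt{\sqrt{-2403 + 2 \cdot 41 \cdot 24} - 4733} = \sqrt{\sqrt{-2403 + 1968} - 4733} = \sqrt{\sqrt{-435} - 4733} = \sqrt{i \sqrt{435} - 4733} = \sqrt{-4733 + i \sqrt{435}}$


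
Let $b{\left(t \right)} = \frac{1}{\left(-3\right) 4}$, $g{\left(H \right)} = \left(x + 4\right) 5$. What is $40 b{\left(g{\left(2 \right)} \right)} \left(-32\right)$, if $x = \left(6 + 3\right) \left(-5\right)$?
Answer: $\frac{320}{3} \approx 106.67$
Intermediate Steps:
$x = -45$ ($x = 9 \left(-5\right) = -45$)
$g{\left(H \right)} = -205$ ($g{\left(H \right)} = \left(-45 + 4\right) 5 = \left(-41\right) 5 = -205$)
$b{\left(t \right)} = - \frac{1}{12}$ ($b{\left(t \right)} = \frac{1}{-12} = - \frac{1}{12}$)
$40 b{\left(g{\left(2 \right)} \right)} \left(-32\right) = 40 \left(- \frac{1}{12}\right) \left(-32\right) = \left(- \frac{10}{3}\right) \left(-32\right) = \frac{320}{3}$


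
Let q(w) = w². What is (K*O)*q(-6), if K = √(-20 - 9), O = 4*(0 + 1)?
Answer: 144*I*√29 ≈ 775.46*I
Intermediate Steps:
O = 4 (O = 4*1 = 4)
K = I*√29 (K = √(-29) = I*√29 ≈ 5.3852*I)
(K*O)*q(-6) = ((I*√29)*4)*(-6)² = (4*I*√29)*36 = 144*I*√29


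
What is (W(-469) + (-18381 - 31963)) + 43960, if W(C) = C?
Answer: -6853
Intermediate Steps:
(W(-469) + (-18381 - 31963)) + 43960 = (-469 + (-18381 - 31963)) + 43960 = (-469 - 50344) + 43960 = -50813 + 43960 = -6853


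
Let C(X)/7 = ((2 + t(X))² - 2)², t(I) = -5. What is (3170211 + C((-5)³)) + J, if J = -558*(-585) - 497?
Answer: 3496487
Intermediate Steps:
J = 325933 (J = 326430 - 497 = 325933)
C(X) = 343 (C(X) = 7*((2 - 5)² - 2)² = 7*((-3)² - 2)² = 7*(9 - 2)² = 7*7² = 7*49 = 343)
(3170211 + C((-5)³)) + J = (3170211 + 343) + 325933 = 3170554 + 325933 = 3496487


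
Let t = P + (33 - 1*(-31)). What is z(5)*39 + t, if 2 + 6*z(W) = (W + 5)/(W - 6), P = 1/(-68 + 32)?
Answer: -505/36 ≈ -14.028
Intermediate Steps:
P = -1/36 (P = 1/(-36) = -1/36 ≈ -0.027778)
z(W) = -⅓ + (5 + W)/(6*(-6 + W)) (z(W) = -⅓ + ((W + 5)/(W - 6))/6 = -⅓ + ((5 + W)/(-6 + W))/6 = -⅓ + (5 + W)/(6*(-6 + W)))
t = 2303/36 (t = -1/36 + (33 - 1*(-31)) = -1/36 + (33 + 31) = -1/36 + 64 = 2303/36 ≈ 63.972)
z(5)*39 + t = ((17 - 1*5)/(6*(-6 + 5)))*39 + 2303/36 = ((⅙)*(17 - 5)/(-1))*39 + 2303/36 = ((⅙)*(-1)*12)*39 + 2303/36 = -2*39 + 2303/36 = -78 + 2303/36 = -505/36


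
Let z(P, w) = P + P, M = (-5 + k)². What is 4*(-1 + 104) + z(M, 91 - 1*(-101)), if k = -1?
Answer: 484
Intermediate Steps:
M = 36 (M = (-5 - 1)² = (-6)² = 36)
z(P, w) = 2*P
4*(-1 + 104) + z(M, 91 - 1*(-101)) = 4*(-1 + 104) + 2*36 = 4*103 + 72 = 412 + 72 = 484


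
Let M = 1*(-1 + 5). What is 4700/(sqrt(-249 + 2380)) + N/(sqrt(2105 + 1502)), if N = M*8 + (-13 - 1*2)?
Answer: 17*sqrt(3607)/3607 + 4700*sqrt(2131)/2131 ≈ 102.10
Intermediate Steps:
M = 4 (M = 1*4 = 4)
N = 17 (N = 4*8 + (-13 - 1*2) = 32 + (-13 - 2) = 32 - 15 = 17)
4700/(sqrt(-249 + 2380)) + N/(sqrt(2105 + 1502)) = 4700/(sqrt(-249 + 2380)) + 17/(sqrt(2105 + 1502)) = 4700/(sqrt(2131)) + 17/(sqrt(3607)) = 4700*(sqrt(2131)/2131) + 17*(sqrt(3607)/3607) = 4700*sqrt(2131)/2131 + 17*sqrt(3607)/3607 = 17*sqrt(3607)/3607 + 4700*sqrt(2131)/2131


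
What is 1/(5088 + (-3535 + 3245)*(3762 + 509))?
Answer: -1/1233502 ≈ -8.1070e-7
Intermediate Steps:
1/(5088 + (-3535 + 3245)*(3762 + 509)) = 1/(5088 - 290*4271) = 1/(5088 - 1238590) = 1/(-1233502) = -1/1233502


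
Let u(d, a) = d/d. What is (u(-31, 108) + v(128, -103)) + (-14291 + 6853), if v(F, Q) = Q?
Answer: -7540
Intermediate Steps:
u(d, a) = 1
(u(-31, 108) + v(128, -103)) + (-14291 + 6853) = (1 - 103) + (-14291 + 6853) = -102 - 7438 = -7540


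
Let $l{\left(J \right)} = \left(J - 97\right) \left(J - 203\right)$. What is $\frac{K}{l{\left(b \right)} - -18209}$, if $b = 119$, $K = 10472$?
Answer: $\frac{10472}{16361} \approx 0.64006$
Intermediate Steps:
$l{\left(J \right)} = \left(-203 + J\right) \left(-97 + J\right)$ ($l{\left(J \right)} = \left(-97 + J\right) \left(-203 + J\right) = \left(-203 + J\right) \left(-97 + J\right)$)
$\frac{K}{l{\left(b \right)} - -18209} = \frac{10472}{\left(19691 + 119^{2} - 35700\right) - -18209} = \frac{10472}{\left(19691 + 14161 - 35700\right) + 18209} = \frac{10472}{-1848 + 18209} = \frac{10472}{16361}$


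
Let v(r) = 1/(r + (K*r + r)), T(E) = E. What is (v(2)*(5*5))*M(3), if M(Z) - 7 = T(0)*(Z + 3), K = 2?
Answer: 175/8 ≈ 21.875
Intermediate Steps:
M(Z) = 7 (M(Z) = 7 + 0*(Z + 3) = 7 + 0*(3 + Z) = 7 + 0 = 7)
v(r) = 1/(4*r) (v(r) = 1/(r + (2*r + r)) = 1/(r + 3*r) = 1/(4*r))
(v(2)*(5*5))*M(3) = (((¼)/2)*(5*5))*7 = (((¼)*(½))*25)*7 = ((⅛)*25)*7 = (25/8)*7 = 175/8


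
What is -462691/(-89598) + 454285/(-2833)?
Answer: -39392223827/253831134 ≈ -155.19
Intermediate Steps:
-462691/(-89598) + 454285/(-2833) = -462691*(-1/89598) + 454285*(-1/2833) = 462691/89598 - 454285/2833 = -39392223827/253831134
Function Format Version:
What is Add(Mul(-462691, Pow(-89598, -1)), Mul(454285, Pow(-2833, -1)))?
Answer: Rational(-39392223827, 253831134) ≈ -155.19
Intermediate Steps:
Add(Mul(-462691, Pow(-89598, -1)), Mul(454285, Pow(-2833, -1))) = Add(Mul(-462691, Rational(-1, 89598)), Mul(454285, Rational(-1, 2833))) = Add(Rational(462691, 89598), Rational(-454285, 2833)) = Rational(-39392223827, 253831134)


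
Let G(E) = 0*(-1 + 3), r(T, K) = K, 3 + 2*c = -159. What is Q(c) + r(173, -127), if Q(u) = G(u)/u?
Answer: -127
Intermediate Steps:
c = -81 (c = -3/2 + (½)*(-159) = -3/2 - 159/2 = -81)
G(E) = 0 (G(E) = 0*2 = 0)
Q(u) = 0 (Q(u) = 0/u = 0)
Q(c) + r(173, -127) = 0 - 127 = -127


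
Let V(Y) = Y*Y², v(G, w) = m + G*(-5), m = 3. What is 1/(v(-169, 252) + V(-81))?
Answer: -1/530593 ≈ -1.8847e-6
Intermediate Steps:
v(G, w) = 3 - 5*G (v(G, w) = 3 + G*(-5) = 3 - 5*G)
V(Y) = Y³
1/(v(-169, 252) + V(-81)) = 1/((3 - 5*(-169)) + (-81)³) = 1/((3 + 845) - 531441) = 1/(848 - 531441) = 1/(-530593) = -1/530593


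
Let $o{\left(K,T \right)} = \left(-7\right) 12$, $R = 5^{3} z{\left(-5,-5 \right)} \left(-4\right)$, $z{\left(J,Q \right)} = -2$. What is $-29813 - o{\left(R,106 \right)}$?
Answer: $-29729$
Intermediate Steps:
$R = 1000$ ($R = 5^{3} \left(-2\right) \left(-4\right) = 125 \left(-2\right) \left(-4\right) = \left(-250\right) \left(-4\right) = 1000$)
$o{\left(K,T \right)} = -84$
$-29813 - o{\left(R,106 \right)} = -29813 - -84 = -29813 + 84 = -29729$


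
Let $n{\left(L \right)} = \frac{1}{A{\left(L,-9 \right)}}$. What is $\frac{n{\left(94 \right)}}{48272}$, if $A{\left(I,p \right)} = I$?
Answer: $\frac{1}{4537568} \approx 2.2038 \cdot 10^{-7}$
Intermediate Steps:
$n{\left(L \right)} = \frac{1}{L}$
$\frac{n{\left(94 \right)}}{48272} = \frac{1}{94 \cdot 48272} = \frac{1}{94} \cdot \frac{1}{48272} = \frac{1}{4537568}$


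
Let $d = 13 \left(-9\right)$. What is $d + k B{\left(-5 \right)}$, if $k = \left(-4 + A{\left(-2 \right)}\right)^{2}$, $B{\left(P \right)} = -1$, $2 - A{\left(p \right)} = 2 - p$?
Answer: $-153$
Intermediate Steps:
$A{\left(p \right)} = p$ ($A{\left(p \right)} = 2 - \left(2 - p\right) = 2 + \left(-2 + p\right) = p$)
$d = -117$
$k = 36$ ($k = \left(-4 - 2\right)^{2} = \left(-6\right)^{2} = 36$)
$d + k B{\left(-5 \right)} = -117 + 36 \left(-1\right) = -117 - 36 = -153$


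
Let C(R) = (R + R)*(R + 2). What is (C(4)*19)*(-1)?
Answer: -912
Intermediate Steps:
C(R) = 2*R*(2 + R) (C(R) = (2*R)*(2 + R) = 2*R*(2 + R))
(C(4)*19)*(-1) = ((2*4*(2 + 4))*19)*(-1) = ((2*4*6)*19)*(-1) = (48*19)*(-1) = 912*(-1) = -912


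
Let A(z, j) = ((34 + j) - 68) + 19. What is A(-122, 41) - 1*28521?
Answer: -28495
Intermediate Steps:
A(z, j) = -15 + j (A(z, j) = (-34 + j) + 19 = -15 + j)
A(-122, 41) - 1*28521 = (-15 + 41) - 1*28521 = 26 - 28521 = -28495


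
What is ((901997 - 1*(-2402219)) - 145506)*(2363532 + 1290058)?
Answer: 11540631268900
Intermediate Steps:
((901997 - 1*(-2402219)) - 145506)*(2363532 + 1290058) = ((901997 + 2402219) - 145506)*3653590 = (3304216 - 145506)*3653590 = 3158710*3653590 = 11540631268900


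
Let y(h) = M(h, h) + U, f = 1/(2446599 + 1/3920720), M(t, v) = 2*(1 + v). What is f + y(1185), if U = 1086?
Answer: 33170621668890418/9592429631281 ≈ 3458.0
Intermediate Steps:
M(t, v) = 2 + 2*v
f = 3920720/9592429631281 (f = 1/(2446599 + 1/3920720) = 1/(9592429631281/3920720) = 3920720/9592429631281 ≈ 4.0873e-7)
y(h) = 1088 + 2*h (y(h) = (2 + 2*h) + 1086 = 1088 + 2*h)
f + y(1185) = 3920720/9592429631281 + (1088 + 2*1185) = 3920720/9592429631281 + (1088 + 2370) = 3920720/9592429631281 + 3458 = 33170621668890418/9592429631281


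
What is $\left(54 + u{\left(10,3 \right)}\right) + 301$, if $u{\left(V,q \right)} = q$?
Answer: $358$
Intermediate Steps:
$\left(54 + u{\left(10,3 \right)}\right) + 301 = \left(54 + 3\right) + 301 = 57 + 301 = 358$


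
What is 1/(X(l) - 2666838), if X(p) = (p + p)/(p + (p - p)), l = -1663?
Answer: -1/2666836 ≈ -3.7498e-7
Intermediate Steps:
X(p) = 2 (X(p) = (2*p)/(p + 0) = (2*p)/p = 2)
1/(X(l) - 2666838) = 1/(2 - 2666838) = 1/(-2666836) = -1/2666836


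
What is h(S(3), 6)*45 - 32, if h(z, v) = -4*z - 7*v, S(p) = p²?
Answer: -3542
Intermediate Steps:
h(z, v) = -7*v - 4*z
h(S(3), 6)*45 - 32 = (-7*6 - 4*3²)*45 - 32 = (-42 - 4*9)*45 - 32 = (-42 - 36)*45 - 32 = -78*45 - 32 = -3510 - 32 = -3542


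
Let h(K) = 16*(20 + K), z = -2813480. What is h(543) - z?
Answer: 2822488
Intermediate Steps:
h(K) = 320 + 16*K
h(543) - z = (320 + 16*543) - 1*(-2813480) = (320 + 8688) + 2813480 = 9008 + 2813480 = 2822488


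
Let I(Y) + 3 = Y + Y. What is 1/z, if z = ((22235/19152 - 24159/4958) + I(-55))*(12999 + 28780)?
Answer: -47477808/231506560316617 ≈ -2.0508e-7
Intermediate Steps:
I(Y) = -3 + 2*Y (I(Y) = -3 + (Y + Y) = -3 + 2*Y)
z = -231506560316617/47477808 (z = ((22235/19152 - 24159/4958) + (-3 + 2*(-55)))*(12999 + 28780) = ((22235*(1/19152) - 24159*1/4958) + (-3 - 110))*41779 = ((22235/19152 - 24159/4958) - 113)*41779 = (-176226019/47477808 - 113)*41779 = -5541218323/47477808*41779 = -231506560316617/47477808 ≈ -4.8761e+6)
1/z = 1/(-231506560316617/47477808) = -47477808/231506560316617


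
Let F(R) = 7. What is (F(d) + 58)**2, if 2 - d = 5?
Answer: 4225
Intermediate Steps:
d = -3 (d = 2 - 1*5 = 2 - 5 = -3)
(F(d) + 58)**2 = (7 + 58)**2 = 65**2 = 4225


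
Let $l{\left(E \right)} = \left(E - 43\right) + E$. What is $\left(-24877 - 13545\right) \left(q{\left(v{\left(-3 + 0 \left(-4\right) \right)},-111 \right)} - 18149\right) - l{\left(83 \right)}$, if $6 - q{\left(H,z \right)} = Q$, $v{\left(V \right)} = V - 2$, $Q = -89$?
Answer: $693670665$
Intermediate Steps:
$v{\left(V \right)} = -2 + V$
$q{\left(H,z \right)} = 95$ ($q{\left(H,z \right)} = 6 - -89 = 6 + 89 = 95$)
$l{\left(E \right)} = -43 + 2 E$ ($l{\left(E \right)} = \left(-43 + E\right) + E = -43 + 2 E$)
$\left(-24877 - 13545\right) \left(q{\left(v{\left(-3 + 0 \left(-4\right) \right)},-111 \right)} - 18149\right) - l{\left(83 \right)} = \left(-24877 - 13545\right) \left(95 - 18149\right) - \left(-43 + 2 \cdot 83\right) = \left(-38422\right) \left(-18054\right) - \left(-43 + 166\right) = 693670788 - 123 = 693670665$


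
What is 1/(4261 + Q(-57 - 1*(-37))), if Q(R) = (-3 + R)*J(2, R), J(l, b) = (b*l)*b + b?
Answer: -1/13679 ≈ -7.3105e-5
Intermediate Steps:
J(l, b) = b + l*b**2 (J(l, b) = l*b**2 + b = b + l*b**2)
Q(R) = R*(1 + 2*R)*(-3 + R) (Q(R) = (-3 + R)*(R*(1 + R*2)) = (-3 + R)*(R*(1 + 2*R)) = R*(1 + 2*R)*(-3 + R))
1/(4261 + Q(-57 - 1*(-37))) = 1/(4261 + (-57 - 1*(-37))*(1 + 2*(-57 - 1*(-37)))*(-3 + (-57 - 1*(-37)))) = 1/(4261 + (-57 + 37)*(1 + 2*(-57 + 37))*(-3 + (-57 + 37))) = 1/(4261 - 20*(1 + 2*(-20))*(-3 - 20)) = 1/(4261 - 20*(1 - 40)*(-23)) = 1/(4261 - 20*(-39)*(-23)) = 1/(4261 - 17940) = 1/(-13679) = -1/13679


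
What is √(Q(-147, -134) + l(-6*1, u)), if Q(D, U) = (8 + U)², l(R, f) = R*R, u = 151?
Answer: 6*√442 ≈ 126.14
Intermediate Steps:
l(R, f) = R²
√(Q(-147, -134) + l(-6*1, u)) = √((8 - 134)² + (-6*1)²) = √((-126)² + (-6)²) = √(15876 + 36) = √15912 = 6*√442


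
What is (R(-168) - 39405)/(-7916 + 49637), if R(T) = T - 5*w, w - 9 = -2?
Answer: -39608/41721 ≈ -0.94935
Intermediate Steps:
w = 7 (w = 9 - 2 = 7)
R(T) = -35 + T (R(T) = T - 5*7 = T - 35 = -35 + T)
(R(-168) - 39405)/(-7916 + 49637) = ((-35 - 168) - 39405)/(-7916 + 49637) = (-203 - 39405)/41721 = -39608*1/41721 = -39608/41721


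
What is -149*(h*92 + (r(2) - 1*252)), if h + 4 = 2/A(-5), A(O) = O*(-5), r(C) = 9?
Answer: 2248559/25 ≈ 89942.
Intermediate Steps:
A(O) = -5*O
h = -98/25 (h = -4 + 2/((-5*(-5))) = -4 + 2/25 = -98/25 ≈ -3.9200)
-149*(h*92 + (r(2) - 1*252)) = -149*(-98/25*92 + (9 - 1*252)) = -149*(-9016/25 + (9 - 252)) = -149*(-9016/25 - 243) = -149*(-15091/25) = 2248559/25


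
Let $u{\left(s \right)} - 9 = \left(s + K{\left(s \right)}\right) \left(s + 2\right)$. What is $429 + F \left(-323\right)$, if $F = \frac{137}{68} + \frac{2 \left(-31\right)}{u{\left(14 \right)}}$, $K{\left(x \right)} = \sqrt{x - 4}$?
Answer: $- \frac{27219391}{206916} - \frac{320416 \sqrt{10}}{51729} \approx -151.14$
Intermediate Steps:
$K{\left(x \right)} = \sqrt{-4 + x}$
$u{\left(s \right)} = 9 + \left(2 + s\right) \left(s + \sqrt{-4 + s}\right)$ ($u{\left(s \right)} = 9 + \left(s + \sqrt{-4 + s}\right) \left(s + 2\right) = 9 + \left(s + \sqrt{-4 + s}\right) \left(2 + s\right) = 9 + \left(2 + s\right) \left(s + \sqrt{-4 + s}\right)$)
$F = \frac{137}{68} - \frac{62}{233 + 16 \sqrt{10}}$ ($F = \frac{137}{68} + \frac{2 \left(-31\right)}{9 + 14^{2} + 2 \cdot 14 + 2 \sqrt{-4 + 14} + 14 \sqrt{-4 + 14}} = 137 \cdot \frac{1}{68} - \frac{62}{9 + 196 + 28 + 2 \sqrt{10} + 14 \sqrt{10}} = \frac{137}{68} - \frac{62}{233 + 16 \sqrt{10}} \approx 1.7961$)
$429 + F \left(-323\right) = 429 + \left(\frac{6104545}{3517572} + \frac{992 \sqrt{10}}{51729}\right) \left(-323\right) = 429 - \left(\frac{115986355}{206916} + \frac{320416 \sqrt{10}}{51729}\right) = - \frac{27219391}{206916} - \frac{320416 \sqrt{10}}{51729}$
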